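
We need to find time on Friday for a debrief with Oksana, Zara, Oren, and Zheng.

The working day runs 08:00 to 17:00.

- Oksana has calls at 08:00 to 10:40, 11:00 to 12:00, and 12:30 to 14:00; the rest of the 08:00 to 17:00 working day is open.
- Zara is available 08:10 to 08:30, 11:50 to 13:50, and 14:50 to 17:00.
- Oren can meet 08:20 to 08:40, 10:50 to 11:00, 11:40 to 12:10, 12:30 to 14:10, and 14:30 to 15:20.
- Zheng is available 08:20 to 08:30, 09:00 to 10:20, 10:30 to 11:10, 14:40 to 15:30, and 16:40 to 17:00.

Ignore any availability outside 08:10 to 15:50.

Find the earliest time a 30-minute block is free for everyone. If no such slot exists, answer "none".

Oksana free within 08:00–17:00: 10:40–11:00, 12:00–12:30, 14:00–17:00.
Oksana ∩ Zara: 12:00–12:30, 14:50–17:00.
Oksana ∩ Zara ∩ Oren: 12:00–12:10, 14:50–15:20.
Oksana ∩ Zara ∩ Oren ∩ Zheng: 14:50–15:20.
Restricted to 08:10–15:50: 14:50–15:20.
Windows ≥ 30 min: 14:50–15:20.
Earliest such window starts at 14:50.

14:50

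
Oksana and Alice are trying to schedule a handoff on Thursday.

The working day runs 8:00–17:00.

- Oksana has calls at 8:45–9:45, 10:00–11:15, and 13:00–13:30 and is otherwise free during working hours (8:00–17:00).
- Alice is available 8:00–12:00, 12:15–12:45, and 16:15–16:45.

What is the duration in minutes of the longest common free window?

Oksana free within 08:00–17:00: 08:00–08:45, 09:45–10:00, 11:15–13:00, 13:30–17:00.
Oksana ∩ Alice: 08:00–08:45, 09:45–10:00, 11:15–12:00, 12:15–12:45, 16:15–16:45.
Common window lengths: 45, 15, 45, 30, 30 min; longest is 45.

45 minutes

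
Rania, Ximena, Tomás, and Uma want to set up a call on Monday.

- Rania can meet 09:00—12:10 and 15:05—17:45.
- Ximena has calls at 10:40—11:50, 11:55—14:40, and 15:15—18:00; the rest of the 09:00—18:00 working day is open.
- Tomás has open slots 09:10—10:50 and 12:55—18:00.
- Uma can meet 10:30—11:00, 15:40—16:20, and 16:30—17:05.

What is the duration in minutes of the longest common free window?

10 minutes

Ximena free within 09:00–18:00: 09:00–10:40, 11:50–11:55, 14:40–15:15.
Rania ∩ Ximena: 09:00–10:40, 11:50–11:55, 15:05–15:15.
Rania ∩ Ximena ∩ Tomás: 09:10–10:40, 15:05–15:15.
Rania ∩ Ximena ∩ Tomás ∩ Uma: 10:30–10:40.
Single common window of 10 minutes.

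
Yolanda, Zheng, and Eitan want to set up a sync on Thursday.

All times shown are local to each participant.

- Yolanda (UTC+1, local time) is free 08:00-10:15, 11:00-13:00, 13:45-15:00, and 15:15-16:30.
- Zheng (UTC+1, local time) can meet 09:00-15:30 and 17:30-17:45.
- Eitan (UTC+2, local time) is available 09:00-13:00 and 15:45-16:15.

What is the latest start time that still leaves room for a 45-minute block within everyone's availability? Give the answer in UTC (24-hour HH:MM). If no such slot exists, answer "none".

10:15

Yolanda → UTC: 07:00–09:15, 10:00–12:00, 12:45–14:00, 14:15–15:30.
Zheng → UTC: 08:00–14:30, 16:30–16:45.
Eitan → UTC: 07:00–11:00, 13:45–14:15.
Yolanda ∩ Zheng: 08:00–09:15, 10:00–12:00, 12:45–14:00, 14:15–14:30.
Yolanda ∩ Zheng ∩ Eitan: 08:00–09:15, 10:00–11:00, 13:45–14:00.
Windows ≥ 45 min: 08:00–09:15, 10:00–11:00.
Latest start in the last window 10:00–11:00 is 11:00 − 45 min = 10:15.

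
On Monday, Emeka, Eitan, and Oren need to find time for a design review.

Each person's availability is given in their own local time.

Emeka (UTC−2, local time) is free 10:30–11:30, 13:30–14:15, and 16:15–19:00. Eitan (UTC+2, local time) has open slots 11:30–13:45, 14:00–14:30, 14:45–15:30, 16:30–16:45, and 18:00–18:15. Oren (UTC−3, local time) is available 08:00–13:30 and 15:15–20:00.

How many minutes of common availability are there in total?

60 minutes

Emeka → UTC: 12:30–13:30, 15:30–16:15, 18:15–21:00.
Eitan → UTC: 09:30–11:45, 12:00–12:30, 12:45–13:30, 14:30–14:45, 16:00–16:15.
Oren → UTC: 11:00–16:30, 18:15–23:00.
Emeka ∩ Eitan: 12:45–13:30, 16:00–16:15.
Emeka ∩ Eitan ∩ Oren: 12:45–13:30, 16:00–16:15.
Total common minutes: 45 + 15 = 60.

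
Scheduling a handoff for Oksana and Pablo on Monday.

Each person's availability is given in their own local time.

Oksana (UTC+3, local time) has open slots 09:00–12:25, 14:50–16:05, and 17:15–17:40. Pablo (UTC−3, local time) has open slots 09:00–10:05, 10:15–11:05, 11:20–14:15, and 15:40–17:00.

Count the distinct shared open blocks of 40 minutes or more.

Oksana → UTC: 06:00–09:25, 11:50–13:05, 14:15–14:40.
Pablo → UTC: 12:00–13:05, 13:15–14:05, 14:20–17:15, 18:40–20:00.
Oksana ∩ Pablo: 12:00–13:05, 14:20–14:40.
Windows ≥ 40 min: 12:00–13:05.
That's 1 window.

1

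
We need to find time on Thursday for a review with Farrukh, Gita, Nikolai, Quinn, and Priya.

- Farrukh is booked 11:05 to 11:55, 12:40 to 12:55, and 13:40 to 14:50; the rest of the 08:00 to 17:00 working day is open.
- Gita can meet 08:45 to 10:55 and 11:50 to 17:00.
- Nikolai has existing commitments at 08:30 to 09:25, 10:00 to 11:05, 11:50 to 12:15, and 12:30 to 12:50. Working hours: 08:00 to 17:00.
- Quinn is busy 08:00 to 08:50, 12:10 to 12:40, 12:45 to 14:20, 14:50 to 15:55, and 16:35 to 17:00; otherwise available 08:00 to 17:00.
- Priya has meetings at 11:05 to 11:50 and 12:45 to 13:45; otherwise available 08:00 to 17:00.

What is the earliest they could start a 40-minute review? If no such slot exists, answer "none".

15:55

Farrukh free within 08:00–17:00: 08:00–11:05, 11:55–12:40, 12:55–13:40, 14:50–17:00.
Nikolai free within 08:00–17:00: 08:00–08:30, 09:25–10:00, 11:05–11:50, 12:15–12:30, 12:50–17:00.
Quinn free within 08:00–17:00: 08:50–12:10, 12:40–12:45, 14:20–14:50, 15:55–16:35.
Priya free within 08:00–17:00: 08:00–11:05, 11:50–12:45, 13:45–17:00.
Farrukh ∩ Gita: 08:45–10:55, 11:55–12:40, 12:55–13:40, 14:50–17:00.
Farrukh ∩ Gita ∩ Nikolai: 09:25–10:00, 12:15–12:30, 12:55–13:40, 14:50–17:00.
Farrukh ∩ Gita ∩ Nikolai ∩ Quinn: 09:25–10:00, 15:55–16:35.
Farrukh ∩ Gita ∩ Nikolai ∩ Quinn ∩ Priya: 09:25–10:00, 15:55–16:35.
Windows ≥ 40 min: 15:55–16:35.
Earliest such window starts at 15:55.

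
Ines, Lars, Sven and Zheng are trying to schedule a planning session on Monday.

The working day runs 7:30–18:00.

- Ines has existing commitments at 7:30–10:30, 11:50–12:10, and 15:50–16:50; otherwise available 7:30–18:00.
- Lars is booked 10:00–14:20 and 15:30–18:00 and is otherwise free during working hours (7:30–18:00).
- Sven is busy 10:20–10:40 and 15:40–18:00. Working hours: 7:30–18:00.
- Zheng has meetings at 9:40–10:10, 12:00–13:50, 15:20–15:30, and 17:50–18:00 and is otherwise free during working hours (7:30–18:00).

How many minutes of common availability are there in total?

Ines free within 07:30–18:00: 10:30–11:50, 12:10–15:50, 16:50–18:00.
Lars free within 07:30–18:00: 07:30–10:00, 14:20–15:30.
Sven free within 07:30–18:00: 07:30–10:20, 10:40–15:40.
Zheng free within 07:30–18:00: 07:30–09:40, 10:10–12:00, 13:50–15:20, 15:30–17:50.
Ines ∩ Lars: 14:20–15:30.
Ines ∩ Lars ∩ Sven: 14:20–15:30.
Ines ∩ Lars ∩ Sven ∩ Zheng: 14:20–15:20.
Total common minutes: 60.

60 minutes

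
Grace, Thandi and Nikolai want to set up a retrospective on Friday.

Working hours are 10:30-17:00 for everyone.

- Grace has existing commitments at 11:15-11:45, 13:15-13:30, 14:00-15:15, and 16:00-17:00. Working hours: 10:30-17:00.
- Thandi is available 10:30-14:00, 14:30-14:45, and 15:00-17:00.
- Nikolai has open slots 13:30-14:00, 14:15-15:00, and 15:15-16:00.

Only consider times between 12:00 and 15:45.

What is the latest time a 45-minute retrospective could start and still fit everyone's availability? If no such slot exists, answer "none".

none

Grace free within 10:30–17:00: 10:30–11:15, 11:45–13:15, 13:30–14:00, 15:15–16:00.
Grace ∩ Thandi: 10:30–11:15, 11:45–13:15, 13:30–14:00, 15:15–16:00.
Grace ∩ Thandi ∩ Nikolai: 13:30–14:00, 15:15–16:00.
Restricted to 12:00–15:45: 13:30–14:00, 15:15–15:45.
Windows ≥ 45 min: (none).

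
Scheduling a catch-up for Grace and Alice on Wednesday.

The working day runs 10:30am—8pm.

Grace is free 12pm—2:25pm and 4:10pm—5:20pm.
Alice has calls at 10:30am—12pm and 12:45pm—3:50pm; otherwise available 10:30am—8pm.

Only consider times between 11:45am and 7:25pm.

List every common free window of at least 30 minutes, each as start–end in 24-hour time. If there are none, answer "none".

Alice free within 10:30–20:00: 12:00–12:45, 15:50–20:00.
Grace ∩ Alice: 12:00–12:45, 16:10–17:20.
Restricted to 11:45–19:25: 12:00–12:45, 16:10–17:20.
Windows ≥ 30 min: 12:00–12:45, 16:10–17:20.

12:00–12:45, 16:10–17:20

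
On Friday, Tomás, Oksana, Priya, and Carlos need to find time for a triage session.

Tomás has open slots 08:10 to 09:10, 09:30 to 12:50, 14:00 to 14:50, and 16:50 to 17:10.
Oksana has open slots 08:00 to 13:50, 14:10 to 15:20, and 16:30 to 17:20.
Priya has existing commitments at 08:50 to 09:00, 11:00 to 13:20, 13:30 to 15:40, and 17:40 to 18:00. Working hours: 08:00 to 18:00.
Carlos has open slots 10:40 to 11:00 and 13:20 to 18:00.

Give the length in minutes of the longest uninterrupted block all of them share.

20 minutes

Priya free within 08:00–18:00: 08:00–08:50, 09:00–11:00, 13:20–13:30, 15:40–17:40.
Tomás ∩ Oksana: 08:10–09:10, 09:30–12:50, 14:10–14:50, 16:50–17:10.
Tomás ∩ Oksana ∩ Priya: 08:10–08:50, 09:00–09:10, 09:30–11:00, 16:50–17:10.
Tomás ∩ Oksana ∩ Priya ∩ Carlos: 10:40–11:00, 16:50–17:10.
Common window lengths: 20, 20 min; longest is 20.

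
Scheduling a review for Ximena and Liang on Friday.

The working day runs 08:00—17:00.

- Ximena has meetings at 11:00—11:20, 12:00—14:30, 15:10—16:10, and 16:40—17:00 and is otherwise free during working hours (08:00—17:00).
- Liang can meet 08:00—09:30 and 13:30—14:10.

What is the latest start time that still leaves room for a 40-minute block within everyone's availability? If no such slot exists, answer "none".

Ximena free within 08:00–17:00: 08:00–11:00, 11:20–12:00, 14:30–15:10, 16:10–16:40.
Ximena ∩ Liang: 08:00–09:30.
Windows ≥ 40 min: 08:00–09:30.
Latest start in the last window 08:00–09:30 is 09:30 − 40 min = 08:50.

08:50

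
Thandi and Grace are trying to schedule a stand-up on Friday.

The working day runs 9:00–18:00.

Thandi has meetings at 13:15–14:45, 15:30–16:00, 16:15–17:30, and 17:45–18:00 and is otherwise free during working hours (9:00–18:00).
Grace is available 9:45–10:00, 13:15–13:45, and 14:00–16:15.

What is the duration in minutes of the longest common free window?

45 minutes

Thandi free within 09:00–18:00: 09:00–13:15, 14:45–15:30, 16:00–16:15, 17:30–17:45.
Thandi ∩ Grace: 09:45–10:00, 14:45–15:30, 16:00–16:15.
Common window lengths: 15, 45, 15 min; longest is 45.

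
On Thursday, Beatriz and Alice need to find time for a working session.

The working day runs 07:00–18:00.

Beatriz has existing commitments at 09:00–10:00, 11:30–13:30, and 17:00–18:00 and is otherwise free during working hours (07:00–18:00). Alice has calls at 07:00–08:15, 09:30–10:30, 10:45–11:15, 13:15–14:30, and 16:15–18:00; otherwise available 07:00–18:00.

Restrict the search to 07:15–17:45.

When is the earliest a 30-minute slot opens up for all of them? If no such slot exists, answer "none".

Beatriz free within 07:00–18:00: 07:00–09:00, 10:00–11:30, 13:30–17:00.
Alice free within 07:00–18:00: 08:15–09:30, 10:30–10:45, 11:15–13:15, 14:30–16:15.
Beatriz ∩ Alice: 08:15–09:00, 10:30–10:45, 11:15–11:30, 14:30–16:15.
Restricted to 07:15–17:45: 08:15–09:00, 10:30–10:45, 11:15–11:30, 14:30–16:15.
Windows ≥ 30 min: 08:15–09:00, 14:30–16:15.
Earliest such window starts at 08:15.

08:15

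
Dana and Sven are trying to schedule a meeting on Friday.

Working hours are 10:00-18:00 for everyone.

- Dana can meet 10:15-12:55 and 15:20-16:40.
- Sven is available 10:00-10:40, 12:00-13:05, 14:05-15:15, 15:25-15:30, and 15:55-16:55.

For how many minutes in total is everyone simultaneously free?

130 minutes

Dana ∩ Sven: 10:15–10:40, 12:00–12:55, 15:25–15:30, 15:55–16:40.
Total common minutes: 25 + 55 + 5 + 45 = 130.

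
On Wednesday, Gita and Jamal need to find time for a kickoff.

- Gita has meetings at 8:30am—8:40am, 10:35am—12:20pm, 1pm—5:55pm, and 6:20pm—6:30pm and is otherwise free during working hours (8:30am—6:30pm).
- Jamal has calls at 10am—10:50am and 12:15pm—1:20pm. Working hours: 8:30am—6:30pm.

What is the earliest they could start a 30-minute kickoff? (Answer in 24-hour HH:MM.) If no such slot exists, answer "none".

Gita free within 08:30–18:30: 08:40–10:35, 12:20–13:00, 17:55–18:20.
Jamal free within 08:30–18:30: 08:30–10:00, 10:50–12:15, 13:20–18:30.
Gita ∩ Jamal: 08:40–10:00, 17:55–18:20.
Windows ≥ 30 min: 08:40–10:00.
Earliest such window starts at 08:40.

08:40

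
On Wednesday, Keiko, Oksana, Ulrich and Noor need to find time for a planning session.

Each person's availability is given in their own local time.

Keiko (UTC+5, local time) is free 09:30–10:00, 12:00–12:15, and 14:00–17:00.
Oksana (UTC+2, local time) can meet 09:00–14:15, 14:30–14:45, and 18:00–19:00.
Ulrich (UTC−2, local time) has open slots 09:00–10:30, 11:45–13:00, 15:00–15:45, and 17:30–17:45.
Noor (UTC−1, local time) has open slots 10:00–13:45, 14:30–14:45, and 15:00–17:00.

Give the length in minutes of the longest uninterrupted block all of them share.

Keiko → UTC: 04:30–05:00, 07:00–07:15, 09:00–12:00.
Oksana → UTC: 07:00–12:15, 12:30–12:45, 16:00–17:00.
Ulrich → UTC: 11:00–12:30, 13:45–15:00, 17:00–17:45, 19:30–19:45.
Noor → UTC: 11:00–14:45, 15:30–15:45, 16:00–18:00.
Keiko ∩ Oksana: 07:00–07:15, 09:00–12:00.
Keiko ∩ Oksana ∩ Ulrich: 11:00–12:00.
Keiko ∩ Oksana ∩ Ulrich ∩ Noor: 11:00–12:00.
Single common window of 60 minutes.

60 minutes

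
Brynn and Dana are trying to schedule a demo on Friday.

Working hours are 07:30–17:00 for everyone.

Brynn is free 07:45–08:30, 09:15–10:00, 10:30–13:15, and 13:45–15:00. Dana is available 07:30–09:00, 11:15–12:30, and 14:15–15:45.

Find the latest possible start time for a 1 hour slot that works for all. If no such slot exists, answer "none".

11:30

Brynn ∩ Dana: 07:45–08:30, 11:15–12:30, 14:15–15:00.
Windows ≥ 60 min: 11:15–12:30.
Latest start in the last window 11:15–12:30 is 12:30 − 60 min = 11:30.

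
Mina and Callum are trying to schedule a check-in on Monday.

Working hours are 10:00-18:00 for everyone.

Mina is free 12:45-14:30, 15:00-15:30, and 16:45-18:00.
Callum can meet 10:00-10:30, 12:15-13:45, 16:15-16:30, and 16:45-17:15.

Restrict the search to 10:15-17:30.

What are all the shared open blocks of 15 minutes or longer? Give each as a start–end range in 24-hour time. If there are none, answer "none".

12:45–13:45, 16:45–17:15

Mina ∩ Callum: 12:45–13:45, 16:45–17:15.
Restricted to 10:15–17:30: 12:45–13:45, 16:45–17:15.
Windows ≥ 15 min: 12:45–13:45, 16:45–17:15.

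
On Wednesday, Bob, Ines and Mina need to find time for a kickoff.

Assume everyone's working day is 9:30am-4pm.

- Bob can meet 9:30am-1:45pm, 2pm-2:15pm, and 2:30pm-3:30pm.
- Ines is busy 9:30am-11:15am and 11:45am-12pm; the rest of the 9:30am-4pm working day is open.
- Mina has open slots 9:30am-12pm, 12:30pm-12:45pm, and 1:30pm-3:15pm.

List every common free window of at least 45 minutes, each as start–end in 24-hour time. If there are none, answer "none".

14:30–15:15

Ines free within 09:30–16:00: 11:15–11:45, 12:00–16:00.
Bob ∩ Ines: 11:15–11:45, 12:00–13:45, 14:00–14:15, 14:30–15:30.
Bob ∩ Ines ∩ Mina: 11:15–11:45, 12:30–12:45, 13:30–13:45, 14:00–14:15, 14:30–15:15.
Windows ≥ 45 min: 14:30–15:15.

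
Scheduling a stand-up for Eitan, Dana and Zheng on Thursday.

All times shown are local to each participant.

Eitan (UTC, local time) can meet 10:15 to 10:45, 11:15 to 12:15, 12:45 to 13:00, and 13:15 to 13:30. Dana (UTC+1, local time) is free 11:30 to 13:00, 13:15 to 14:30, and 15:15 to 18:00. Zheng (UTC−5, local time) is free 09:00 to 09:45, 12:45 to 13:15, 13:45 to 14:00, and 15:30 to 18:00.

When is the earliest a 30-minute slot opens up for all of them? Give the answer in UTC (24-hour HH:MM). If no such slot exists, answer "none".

none

Eitan → UTC: 10:15–10:45, 11:15–12:15, 12:45–13:00, 13:15–13:30.
Dana → UTC: 10:30–12:00, 12:15–13:30, 14:15–17:00.
Zheng → UTC: 14:00–14:45, 17:45–18:15, 18:45–19:00, 20:30–23:00.
Eitan ∩ Dana: 10:30–10:45, 11:15–12:00, 12:45–13:00, 13:15–13:30.
Eitan ∩ Dana ∩ Zheng: (none).
Windows ≥ 30 min: (none).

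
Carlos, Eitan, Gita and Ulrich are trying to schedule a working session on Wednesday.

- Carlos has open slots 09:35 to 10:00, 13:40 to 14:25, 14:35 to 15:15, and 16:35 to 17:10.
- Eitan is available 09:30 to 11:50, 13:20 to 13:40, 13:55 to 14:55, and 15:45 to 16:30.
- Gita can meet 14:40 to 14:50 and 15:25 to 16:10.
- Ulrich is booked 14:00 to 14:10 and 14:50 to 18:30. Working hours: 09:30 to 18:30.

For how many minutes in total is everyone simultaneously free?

10 minutes

Ulrich free within 09:30–18:30: 09:30–14:00, 14:10–14:50.
Carlos ∩ Eitan: 09:35–10:00, 13:55–14:25, 14:35–14:55.
Carlos ∩ Eitan ∩ Gita: 14:40–14:50.
Carlos ∩ Eitan ∩ Gita ∩ Ulrich: 14:40–14:50.
Total common minutes: 10.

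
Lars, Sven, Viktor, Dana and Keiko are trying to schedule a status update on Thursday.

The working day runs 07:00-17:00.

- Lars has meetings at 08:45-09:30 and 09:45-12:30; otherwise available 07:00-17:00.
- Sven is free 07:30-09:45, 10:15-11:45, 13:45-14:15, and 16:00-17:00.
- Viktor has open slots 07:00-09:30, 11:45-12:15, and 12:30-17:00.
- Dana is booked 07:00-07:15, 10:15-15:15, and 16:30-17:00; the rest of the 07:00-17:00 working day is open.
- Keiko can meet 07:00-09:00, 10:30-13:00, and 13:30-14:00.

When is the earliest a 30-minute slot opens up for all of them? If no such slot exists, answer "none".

Lars free within 07:00–17:00: 07:00–08:45, 09:30–09:45, 12:30–17:00.
Dana free within 07:00–17:00: 07:15–10:15, 15:15–16:30.
Lars ∩ Sven: 07:30–08:45, 09:30–09:45, 13:45–14:15, 16:00–17:00.
Lars ∩ Sven ∩ Viktor: 07:30–08:45, 13:45–14:15, 16:00–17:00.
Lars ∩ Sven ∩ Viktor ∩ Dana: 07:30–08:45, 16:00–16:30.
Lars ∩ Sven ∩ Viktor ∩ Dana ∩ Keiko: 07:30–08:45.
Windows ≥ 30 min: 07:30–08:45.
Earliest such window starts at 07:30.

07:30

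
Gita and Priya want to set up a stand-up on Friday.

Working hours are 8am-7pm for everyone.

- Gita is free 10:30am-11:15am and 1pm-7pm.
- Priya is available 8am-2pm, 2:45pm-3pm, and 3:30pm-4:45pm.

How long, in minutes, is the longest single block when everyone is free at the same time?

Gita ∩ Priya: 10:30–11:15, 13:00–14:00, 14:45–15:00, 15:30–16:45.
Common window lengths: 45, 60, 15, 75 min; longest is 75.

75 minutes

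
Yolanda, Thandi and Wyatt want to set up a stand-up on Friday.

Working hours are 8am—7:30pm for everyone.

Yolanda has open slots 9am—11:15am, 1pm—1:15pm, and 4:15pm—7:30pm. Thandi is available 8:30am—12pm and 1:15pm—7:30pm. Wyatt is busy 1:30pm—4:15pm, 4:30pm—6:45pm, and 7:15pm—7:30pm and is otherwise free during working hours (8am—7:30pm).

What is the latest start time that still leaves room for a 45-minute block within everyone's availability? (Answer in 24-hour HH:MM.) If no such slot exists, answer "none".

10:30

Wyatt free within 08:00–19:30: 08:00–13:30, 16:15–16:30, 18:45–19:15.
Yolanda ∩ Thandi: 09:00–11:15, 16:15–19:30.
Yolanda ∩ Thandi ∩ Wyatt: 09:00–11:15, 16:15–16:30, 18:45–19:15.
Windows ≥ 45 min: 09:00–11:15.
Latest start in the last window 09:00–11:15 is 11:15 − 45 min = 10:30.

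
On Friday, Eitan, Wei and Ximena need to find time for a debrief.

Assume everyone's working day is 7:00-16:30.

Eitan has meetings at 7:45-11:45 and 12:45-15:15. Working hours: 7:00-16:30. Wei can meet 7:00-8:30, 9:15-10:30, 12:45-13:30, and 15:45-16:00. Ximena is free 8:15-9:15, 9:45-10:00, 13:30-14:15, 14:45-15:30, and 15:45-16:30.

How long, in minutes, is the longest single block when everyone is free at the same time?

15 minutes

Eitan free within 07:00–16:30: 07:00–07:45, 11:45–12:45, 15:15–16:30.
Eitan ∩ Wei: 07:00–07:45, 15:45–16:00.
Eitan ∩ Wei ∩ Ximena: 15:45–16:00.
Single common window of 15 minutes.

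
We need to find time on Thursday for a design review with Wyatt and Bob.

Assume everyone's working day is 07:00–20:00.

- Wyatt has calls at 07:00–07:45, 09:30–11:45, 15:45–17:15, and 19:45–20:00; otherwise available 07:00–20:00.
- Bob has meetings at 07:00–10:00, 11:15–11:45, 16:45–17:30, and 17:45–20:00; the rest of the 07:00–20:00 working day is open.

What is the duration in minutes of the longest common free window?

240 minutes

Wyatt free within 07:00–20:00: 07:45–09:30, 11:45–15:45, 17:15–19:45.
Bob free within 07:00–20:00: 10:00–11:15, 11:45–16:45, 17:30–17:45.
Wyatt ∩ Bob: 11:45–15:45, 17:30–17:45.
Common window lengths: 240, 15 min; longest is 240.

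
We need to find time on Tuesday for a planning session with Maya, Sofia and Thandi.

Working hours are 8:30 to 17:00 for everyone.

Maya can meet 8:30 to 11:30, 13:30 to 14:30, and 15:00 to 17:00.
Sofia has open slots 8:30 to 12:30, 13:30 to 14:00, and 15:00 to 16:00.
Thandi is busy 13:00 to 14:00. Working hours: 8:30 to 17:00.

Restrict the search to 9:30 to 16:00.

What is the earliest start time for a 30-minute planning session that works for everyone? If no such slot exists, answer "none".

Thandi free within 08:30–17:00: 08:30–13:00, 14:00–17:00.
Maya ∩ Sofia: 08:30–11:30, 13:30–14:00, 15:00–16:00.
Maya ∩ Sofia ∩ Thandi: 08:30–11:30, 15:00–16:00.
Restricted to 09:30–16:00: 09:30–11:30, 15:00–16:00.
Windows ≥ 30 min: 09:30–11:30, 15:00–16:00.
Earliest such window starts at 09:30.

09:30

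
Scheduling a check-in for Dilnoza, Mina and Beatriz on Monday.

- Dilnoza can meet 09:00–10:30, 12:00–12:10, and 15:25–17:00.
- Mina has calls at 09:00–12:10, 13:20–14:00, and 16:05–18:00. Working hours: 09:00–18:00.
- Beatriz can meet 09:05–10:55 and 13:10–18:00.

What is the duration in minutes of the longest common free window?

Mina free within 09:00–18:00: 12:10–13:20, 14:00–16:05.
Dilnoza ∩ Mina: 15:25–16:05.
Dilnoza ∩ Mina ∩ Beatriz: 15:25–16:05.
Single common window of 40 minutes.

40 minutes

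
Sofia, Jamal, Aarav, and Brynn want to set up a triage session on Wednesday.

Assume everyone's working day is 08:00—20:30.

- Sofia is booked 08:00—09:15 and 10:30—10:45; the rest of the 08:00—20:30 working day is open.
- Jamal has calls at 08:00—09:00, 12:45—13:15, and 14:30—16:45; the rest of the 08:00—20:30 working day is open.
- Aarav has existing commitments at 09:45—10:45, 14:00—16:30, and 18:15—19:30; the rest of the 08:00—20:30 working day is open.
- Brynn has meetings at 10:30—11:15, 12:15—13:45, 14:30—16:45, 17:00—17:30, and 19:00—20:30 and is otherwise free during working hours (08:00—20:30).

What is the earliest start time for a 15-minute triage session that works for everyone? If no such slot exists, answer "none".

Sofia free within 08:00–20:30: 09:15–10:30, 10:45–20:30.
Jamal free within 08:00–20:30: 09:00–12:45, 13:15–14:30, 16:45–20:30.
Aarav free within 08:00–20:30: 08:00–09:45, 10:45–14:00, 16:30–18:15, 19:30–20:30.
Brynn free within 08:00–20:30: 08:00–10:30, 11:15–12:15, 13:45–14:30, 16:45–17:00, 17:30–19:00.
Sofia ∩ Jamal: 09:15–10:30, 10:45–12:45, 13:15–14:30, 16:45–20:30.
Sofia ∩ Jamal ∩ Aarav: 09:15–09:45, 10:45–12:45, 13:15–14:00, 16:45–18:15, 19:30–20:30.
Sofia ∩ Jamal ∩ Aarav ∩ Brynn: 09:15–09:45, 11:15–12:15, 13:45–14:00, 16:45–17:00, 17:30–18:15.
Windows ≥ 15 min: 09:15–09:45, 11:15–12:15, 13:45–14:00, 16:45–17:00, 17:30–18:15.
Earliest such window starts at 09:15.

09:15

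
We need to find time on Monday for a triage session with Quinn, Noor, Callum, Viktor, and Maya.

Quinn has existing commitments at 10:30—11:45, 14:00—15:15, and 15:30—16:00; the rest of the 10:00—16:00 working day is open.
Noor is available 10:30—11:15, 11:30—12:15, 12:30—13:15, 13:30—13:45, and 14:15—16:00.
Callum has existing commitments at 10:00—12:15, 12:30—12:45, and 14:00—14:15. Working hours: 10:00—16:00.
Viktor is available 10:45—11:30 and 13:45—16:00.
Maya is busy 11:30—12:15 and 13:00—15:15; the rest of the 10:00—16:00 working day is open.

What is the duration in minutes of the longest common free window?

15 minutes

Quinn free within 10:00–16:00: 10:00–10:30, 11:45–14:00, 15:15–15:30.
Callum free within 10:00–16:00: 12:15–12:30, 12:45–14:00, 14:15–16:00.
Maya free within 10:00–16:00: 10:00–11:30, 12:15–13:00, 15:15–16:00.
Quinn ∩ Noor: 11:45–12:15, 12:30–13:15, 13:30–13:45, 15:15–15:30.
Quinn ∩ Noor ∩ Callum: 12:45–13:15, 13:30–13:45, 15:15–15:30.
Quinn ∩ Noor ∩ Callum ∩ Viktor: 15:15–15:30.
Quinn ∩ Noor ∩ Callum ∩ Viktor ∩ Maya: 15:15–15:30.
Single common window of 15 minutes.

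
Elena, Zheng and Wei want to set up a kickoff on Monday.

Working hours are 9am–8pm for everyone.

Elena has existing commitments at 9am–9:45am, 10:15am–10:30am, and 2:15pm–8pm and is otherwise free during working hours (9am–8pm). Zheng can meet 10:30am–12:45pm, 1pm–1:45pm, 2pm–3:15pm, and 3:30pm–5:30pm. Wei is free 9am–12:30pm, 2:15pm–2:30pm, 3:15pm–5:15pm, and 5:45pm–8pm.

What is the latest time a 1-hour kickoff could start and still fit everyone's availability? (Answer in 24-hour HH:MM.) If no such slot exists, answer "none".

11:30

Elena free within 09:00–20:00: 09:45–10:15, 10:30–14:15.
Elena ∩ Zheng: 10:30–12:45, 13:00–13:45, 14:00–14:15.
Elena ∩ Zheng ∩ Wei: 10:30–12:30.
Windows ≥ 60 min: 10:30–12:30.
Latest start in the last window 10:30–12:30 is 12:30 − 60 min = 11:30.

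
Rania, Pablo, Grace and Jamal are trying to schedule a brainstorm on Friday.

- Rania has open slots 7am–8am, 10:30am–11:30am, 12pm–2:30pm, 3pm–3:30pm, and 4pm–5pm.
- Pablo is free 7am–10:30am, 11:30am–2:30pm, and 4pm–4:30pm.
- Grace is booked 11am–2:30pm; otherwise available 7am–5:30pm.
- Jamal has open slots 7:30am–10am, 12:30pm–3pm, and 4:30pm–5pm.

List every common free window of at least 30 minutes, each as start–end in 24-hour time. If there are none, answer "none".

07:30–08:00

Grace free within 07:00–17:30: 07:00–11:00, 14:30–17:30.
Rania ∩ Pablo: 07:00–08:00, 12:00–14:30, 16:00–16:30.
Rania ∩ Pablo ∩ Grace: 07:00–08:00, 16:00–16:30.
Rania ∩ Pablo ∩ Grace ∩ Jamal: 07:30–08:00.
Windows ≥ 30 min: 07:30–08:00.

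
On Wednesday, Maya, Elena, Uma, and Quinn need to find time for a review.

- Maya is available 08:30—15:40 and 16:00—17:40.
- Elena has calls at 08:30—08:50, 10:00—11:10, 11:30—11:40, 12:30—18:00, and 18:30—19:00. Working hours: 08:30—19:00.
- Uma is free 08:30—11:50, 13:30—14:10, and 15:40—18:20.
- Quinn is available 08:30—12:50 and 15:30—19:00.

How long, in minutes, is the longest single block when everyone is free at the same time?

70 minutes

Elena free within 08:30–19:00: 08:50–10:00, 11:10–11:30, 11:40–12:30, 18:00–18:30.
Maya ∩ Elena: 08:50–10:00, 11:10–11:30, 11:40–12:30.
Maya ∩ Elena ∩ Uma: 08:50–10:00, 11:10–11:30, 11:40–11:50.
Maya ∩ Elena ∩ Uma ∩ Quinn: 08:50–10:00, 11:10–11:30, 11:40–11:50.
Common window lengths: 70, 20, 10 min; longest is 70.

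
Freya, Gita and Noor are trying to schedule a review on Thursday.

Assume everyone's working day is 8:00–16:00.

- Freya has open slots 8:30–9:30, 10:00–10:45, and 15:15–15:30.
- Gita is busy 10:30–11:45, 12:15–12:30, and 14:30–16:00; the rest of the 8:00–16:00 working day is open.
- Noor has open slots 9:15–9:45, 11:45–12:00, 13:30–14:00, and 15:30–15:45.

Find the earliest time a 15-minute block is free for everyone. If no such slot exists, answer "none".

Gita free within 08:00–16:00: 08:00–10:30, 11:45–12:15, 12:30–14:30.
Freya ∩ Gita: 08:30–09:30, 10:00–10:30.
Freya ∩ Gita ∩ Noor: 09:15–09:30.
Windows ≥ 15 min: 09:15–09:30.
Earliest such window starts at 09:15.

09:15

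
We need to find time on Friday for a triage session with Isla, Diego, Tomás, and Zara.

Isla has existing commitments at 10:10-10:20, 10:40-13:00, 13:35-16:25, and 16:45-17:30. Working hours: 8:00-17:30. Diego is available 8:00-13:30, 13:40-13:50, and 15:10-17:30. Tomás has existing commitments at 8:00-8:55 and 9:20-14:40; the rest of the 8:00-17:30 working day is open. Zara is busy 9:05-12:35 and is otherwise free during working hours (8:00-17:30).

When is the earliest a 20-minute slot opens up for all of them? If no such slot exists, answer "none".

Isla free within 08:00–17:30: 08:00–10:10, 10:20–10:40, 13:00–13:35, 16:25–16:45.
Tomás free within 08:00–17:30: 08:55–09:20, 14:40–17:30.
Zara free within 08:00–17:30: 08:00–09:05, 12:35–17:30.
Isla ∩ Diego: 08:00–10:10, 10:20–10:40, 13:00–13:30, 16:25–16:45.
Isla ∩ Diego ∩ Tomás: 08:55–09:20, 16:25–16:45.
Isla ∩ Diego ∩ Tomás ∩ Zara: 08:55–09:05, 16:25–16:45.
Windows ≥ 20 min: 16:25–16:45.
Earliest such window starts at 16:25.

16:25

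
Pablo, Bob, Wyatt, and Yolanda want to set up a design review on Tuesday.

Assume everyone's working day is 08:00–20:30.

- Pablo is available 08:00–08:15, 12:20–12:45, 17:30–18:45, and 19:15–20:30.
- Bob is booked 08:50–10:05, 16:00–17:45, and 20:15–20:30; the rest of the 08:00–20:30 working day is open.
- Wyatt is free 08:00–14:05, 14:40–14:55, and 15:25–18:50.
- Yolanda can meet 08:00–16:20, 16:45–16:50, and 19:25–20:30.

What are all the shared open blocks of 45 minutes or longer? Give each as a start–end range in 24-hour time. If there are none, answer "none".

Bob free within 08:00–20:30: 08:00–08:50, 10:05–16:00, 17:45–20:15.
Pablo ∩ Bob: 08:00–08:15, 12:20–12:45, 17:45–18:45, 19:15–20:15.
Pablo ∩ Bob ∩ Wyatt: 08:00–08:15, 12:20–12:45, 17:45–18:45.
Pablo ∩ Bob ∩ Wyatt ∩ Yolanda: 08:00–08:15, 12:20–12:45.
Windows ≥ 45 min: (none).

none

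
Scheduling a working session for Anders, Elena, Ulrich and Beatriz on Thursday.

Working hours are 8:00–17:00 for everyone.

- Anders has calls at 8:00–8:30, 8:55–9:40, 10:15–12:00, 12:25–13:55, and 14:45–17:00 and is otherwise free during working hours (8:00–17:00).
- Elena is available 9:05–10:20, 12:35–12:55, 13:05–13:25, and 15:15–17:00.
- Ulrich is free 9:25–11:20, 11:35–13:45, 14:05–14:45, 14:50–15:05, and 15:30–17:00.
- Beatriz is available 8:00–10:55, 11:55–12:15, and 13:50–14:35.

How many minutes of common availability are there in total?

Anders free within 08:00–17:00: 08:30–08:55, 09:40–10:15, 12:00–12:25, 13:55–14:45.
Anders ∩ Elena: 09:40–10:15.
Anders ∩ Elena ∩ Ulrich: 09:40–10:15.
Anders ∩ Elena ∩ Ulrich ∩ Beatriz: 09:40–10:15.
Total common minutes: 35.

35 minutes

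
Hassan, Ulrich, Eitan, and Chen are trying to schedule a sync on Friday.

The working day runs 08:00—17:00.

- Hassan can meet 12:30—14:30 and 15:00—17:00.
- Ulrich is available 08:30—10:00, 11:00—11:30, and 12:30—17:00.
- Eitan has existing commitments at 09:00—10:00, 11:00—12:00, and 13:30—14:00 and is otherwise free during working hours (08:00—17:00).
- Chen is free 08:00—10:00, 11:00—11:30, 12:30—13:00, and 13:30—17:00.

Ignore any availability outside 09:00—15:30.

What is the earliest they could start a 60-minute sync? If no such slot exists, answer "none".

none

Eitan free within 08:00–17:00: 08:00–09:00, 10:00–11:00, 12:00–13:30, 14:00–17:00.
Hassan ∩ Ulrich: 12:30–14:30, 15:00–17:00.
Hassan ∩ Ulrich ∩ Eitan: 12:30–13:30, 14:00–14:30, 15:00–17:00.
Hassan ∩ Ulrich ∩ Eitan ∩ Chen: 12:30–13:00, 14:00–14:30, 15:00–17:00.
Restricted to 09:00–15:30: 12:30–13:00, 14:00–14:30, 15:00–15:30.
Windows ≥ 60 min: (none).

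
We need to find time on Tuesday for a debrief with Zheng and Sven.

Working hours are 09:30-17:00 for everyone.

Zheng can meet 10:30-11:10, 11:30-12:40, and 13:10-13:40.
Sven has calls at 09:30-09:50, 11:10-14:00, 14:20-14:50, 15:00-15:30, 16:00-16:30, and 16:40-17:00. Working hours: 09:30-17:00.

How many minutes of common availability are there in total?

Sven free within 09:30–17:00: 09:50–11:10, 14:00–14:20, 14:50–15:00, 15:30–16:00, 16:30–16:40.
Zheng ∩ Sven: 10:30–11:10.
Total common minutes: 40.

40 minutes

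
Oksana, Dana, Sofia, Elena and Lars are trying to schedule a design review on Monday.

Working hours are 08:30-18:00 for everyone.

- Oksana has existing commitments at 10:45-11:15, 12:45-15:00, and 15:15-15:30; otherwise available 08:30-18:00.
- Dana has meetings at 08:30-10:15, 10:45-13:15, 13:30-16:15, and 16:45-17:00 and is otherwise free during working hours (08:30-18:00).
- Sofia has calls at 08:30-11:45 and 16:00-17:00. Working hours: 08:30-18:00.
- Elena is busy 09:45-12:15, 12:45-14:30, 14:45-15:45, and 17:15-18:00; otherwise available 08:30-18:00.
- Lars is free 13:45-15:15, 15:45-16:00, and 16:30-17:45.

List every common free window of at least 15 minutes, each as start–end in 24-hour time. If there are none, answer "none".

Oksana free within 08:30–18:00: 08:30–10:45, 11:15–12:45, 15:00–15:15, 15:30–18:00.
Dana free within 08:30–18:00: 10:15–10:45, 13:15–13:30, 16:15–16:45, 17:00–18:00.
Sofia free within 08:30–18:00: 11:45–16:00, 17:00–18:00.
Elena free within 08:30–18:00: 08:30–09:45, 12:15–12:45, 14:30–14:45, 15:45–17:15.
Oksana ∩ Dana: 10:15–10:45, 16:15–16:45, 17:00–18:00.
Oksana ∩ Dana ∩ Sofia: 17:00–18:00.
Oksana ∩ Dana ∩ Sofia ∩ Elena: 17:00–17:15.
Oksana ∩ Dana ∩ Sofia ∩ Elena ∩ Lars: 17:00–17:15.
Windows ≥ 15 min: 17:00–17:15.

17:00–17:15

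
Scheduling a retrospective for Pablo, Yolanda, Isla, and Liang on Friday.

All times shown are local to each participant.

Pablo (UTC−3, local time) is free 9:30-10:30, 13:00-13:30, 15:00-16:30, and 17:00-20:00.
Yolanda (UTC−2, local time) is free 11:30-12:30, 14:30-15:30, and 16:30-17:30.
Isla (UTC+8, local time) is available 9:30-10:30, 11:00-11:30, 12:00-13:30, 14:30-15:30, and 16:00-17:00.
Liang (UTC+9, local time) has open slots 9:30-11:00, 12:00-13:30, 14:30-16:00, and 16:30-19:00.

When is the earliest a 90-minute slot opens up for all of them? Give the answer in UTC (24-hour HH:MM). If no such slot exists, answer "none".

none

Pablo → UTC: 12:30–13:30, 16:00–16:30, 18:00–19:30, 20:00–23:00.
Yolanda → UTC: 13:30–14:30, 16:30–17:30, 18:30–19:30.
Isla → UTC: 01:30–02:30, 03:00–03:30, 04:00–05:30, 06:30–07:30, 08:00–09:00.
Liang → UTC: 00:30–02:00, 03:00–04:30, 05:30–07:00, 07:30–10:00.
Pablo ∩ Yolanda: 18:30–19:30.
Pablo ∩ Yolanda ∩ Isla: (none).
Pablo ∩ Yolanda ∩ Isla ∩ Liang: (none).
Windows ≥ 90 min: (none).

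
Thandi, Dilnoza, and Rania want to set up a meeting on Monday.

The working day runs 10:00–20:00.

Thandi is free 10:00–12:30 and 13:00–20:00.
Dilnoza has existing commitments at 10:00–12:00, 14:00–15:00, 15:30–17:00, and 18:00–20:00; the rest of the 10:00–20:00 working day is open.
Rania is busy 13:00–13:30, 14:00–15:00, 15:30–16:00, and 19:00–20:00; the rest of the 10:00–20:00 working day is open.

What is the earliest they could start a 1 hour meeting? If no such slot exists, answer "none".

17:00

Dilnoza free within 10:00–20:00: 12:00–14:00, 15:00–15:30, 17:00–18:00.
Rania free within 10:00–20:00: 10:00–13:00, 13:30–14:00, 15:00–15:30, 16:00–19:00.
Thandi ∩ Dilnoza: 12:00–12:30, 13:00–14:00, 15:00–15:30, 17:00–18:00.
Thandi ∩ Dilnoza ∩ Rania: 12:00–12:30, 13:30–14:00, 15:00–15:30, 17:00–18:00.
Windows ≥ 60 min: 17:00–18:00.
Earliest such window starts at 17:00.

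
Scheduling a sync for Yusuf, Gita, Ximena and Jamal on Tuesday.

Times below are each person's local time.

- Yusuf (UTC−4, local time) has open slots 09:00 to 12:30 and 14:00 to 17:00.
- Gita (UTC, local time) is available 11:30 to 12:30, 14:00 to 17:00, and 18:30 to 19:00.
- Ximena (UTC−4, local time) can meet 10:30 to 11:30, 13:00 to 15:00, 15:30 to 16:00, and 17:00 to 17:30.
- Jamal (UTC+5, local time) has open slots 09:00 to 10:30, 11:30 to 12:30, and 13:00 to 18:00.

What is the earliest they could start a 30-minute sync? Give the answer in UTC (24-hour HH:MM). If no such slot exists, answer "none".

none

Yusuf → UTC: 13:00–16:30, 18:00–21:00.
Gita → UTC: 11:30–12:30, 14:00–17:00, 18:30–19:00.
Ximena → UTC: 14:30–15:30, 17:00–19:00, 19:30–20:00, 21:00–21:30.
Jamal → UTC: 04:00–05:30, 06:30–07:30, 08:00–13:00.
Yusuf ∩ Gita: 14:00–16:30, 18:30–19:00.
Yusuf ∩ Gita ∩ Ximena: 14:30–15:30, 18:30–19:00.
Yusuf ∩ Gita ∩ Ximena ∩ Jamal: (none).
Windows ≥ 30 min: (none).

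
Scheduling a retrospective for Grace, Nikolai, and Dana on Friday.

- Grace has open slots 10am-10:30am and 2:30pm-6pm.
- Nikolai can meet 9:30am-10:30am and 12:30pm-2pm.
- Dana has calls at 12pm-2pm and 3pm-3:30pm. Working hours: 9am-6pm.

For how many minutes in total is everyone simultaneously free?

30 minutes

Dana free within 09:00–18:00: 09:00–12:00, 14:00–15:00, 15:30–18:00.
Grace ∩ Nikolai: 10:00–10:30.
Grace ∩ Nikolai ∩ Dana: 10:00–10:30.
Total common minutes: 30.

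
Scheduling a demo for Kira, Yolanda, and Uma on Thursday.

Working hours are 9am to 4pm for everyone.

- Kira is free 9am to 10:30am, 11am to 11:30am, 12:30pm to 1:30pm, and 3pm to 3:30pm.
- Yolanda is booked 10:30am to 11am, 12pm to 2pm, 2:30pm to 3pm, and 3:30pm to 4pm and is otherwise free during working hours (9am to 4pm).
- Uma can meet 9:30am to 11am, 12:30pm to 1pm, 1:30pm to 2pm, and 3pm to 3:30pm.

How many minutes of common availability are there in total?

Yolanda free within 09:00–16:00: 09:00–10:30, 11:00–12:00, 14:00–14:30, 15:00–15:30.
Kira ∩ Yolanda: 09:00–10:30, 11:00–11:30, 15:00–15:30.
Kira ∩ Yolanda ∩ Uma: 09:30–10:30, 15:00–15:30.
Total common minutes: 60 + 30 = 90.

90 minutes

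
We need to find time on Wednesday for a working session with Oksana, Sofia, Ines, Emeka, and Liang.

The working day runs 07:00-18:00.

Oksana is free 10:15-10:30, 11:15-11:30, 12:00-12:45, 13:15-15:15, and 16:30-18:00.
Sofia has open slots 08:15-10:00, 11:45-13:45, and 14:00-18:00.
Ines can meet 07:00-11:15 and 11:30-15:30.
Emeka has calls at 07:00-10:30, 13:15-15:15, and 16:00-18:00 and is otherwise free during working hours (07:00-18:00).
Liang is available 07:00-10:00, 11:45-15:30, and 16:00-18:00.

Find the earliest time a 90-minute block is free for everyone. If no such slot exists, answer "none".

none

Emeka free within 07:00–18:00: 10:30–13:15, 15:15–16:00.
Oksana ∩ Sofia: 12:00–12:45, 13:15–13:45, 14:00–15:15, 16:30–18:00.
Oksana ∩ Sofia ∩ Ines: 12:00–12:45, 13:15–13:45, 14:00–15:15.
Oksana ∩ Sofia ∩ Ines ∩ Emeka: 12:00–12:45.
Oksana ∩ Sofia ∩ Ines ∩ Emeka ∩ Liang: 12:00–12:45.
Windows ≥ 90 min: (none).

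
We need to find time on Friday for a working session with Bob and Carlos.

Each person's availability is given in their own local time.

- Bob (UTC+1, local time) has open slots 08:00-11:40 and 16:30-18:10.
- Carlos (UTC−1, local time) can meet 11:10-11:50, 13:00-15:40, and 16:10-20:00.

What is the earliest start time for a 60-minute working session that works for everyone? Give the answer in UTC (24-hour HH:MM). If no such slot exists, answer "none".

15:30

Bob → UTC: 07:00–10:40, 15:30–17:10.
Carlos → UTC: 12:10–12:50, 14:00–16:40, 17:10–21:00.
Bob ∩ Carlos: 15:30–16:40.
Windows ≥ 60 min: 15:30–16:40.
Earliest such window starts at 15:30.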